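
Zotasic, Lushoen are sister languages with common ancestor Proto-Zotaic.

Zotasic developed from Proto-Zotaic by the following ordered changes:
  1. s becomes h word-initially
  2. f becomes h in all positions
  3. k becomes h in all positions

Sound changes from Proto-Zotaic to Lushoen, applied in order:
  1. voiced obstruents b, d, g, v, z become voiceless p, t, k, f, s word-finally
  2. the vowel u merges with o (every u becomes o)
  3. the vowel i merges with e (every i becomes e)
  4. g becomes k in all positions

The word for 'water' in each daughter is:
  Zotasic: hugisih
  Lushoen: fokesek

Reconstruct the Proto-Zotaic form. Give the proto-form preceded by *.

*fugisik

Position 2: Zotasic has u, Lushoen has o. Zotasic preserves u here (none of its changes turn any other segment into u), so the proto-segment is *u.
Position 7: Zotasic has h, Lushoen has k. Taking the neighbouring segments as reconstructed: Zotasic h could go back to *k or *f or *h; Lushoen k could go back to *k or *g — the one source consistent with every daughter is *k.
This points to *fugisik. Verify forward in each daughter:
Zotasic: *fugisik > hugisik > hugisih  (by unconditioned shift, unconditioned shift)
Lushoen: *fugisik
  fugisik (rule 1 does not apply)
  fugisik → fogisik   [vowel merger]
  fogisik → fogesek   [vowel merger]
  fogesek → fokesek   [unconditioned shift]
  giving Lushoen fokesek.
*fugisik is the unique common source.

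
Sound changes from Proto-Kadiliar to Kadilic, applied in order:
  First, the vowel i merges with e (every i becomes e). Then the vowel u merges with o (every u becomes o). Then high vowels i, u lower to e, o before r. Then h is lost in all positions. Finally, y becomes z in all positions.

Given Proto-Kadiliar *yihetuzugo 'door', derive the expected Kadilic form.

Kadilic: start from *yihetuzugo.
  rule 1 (vowel merger): yihetuzugo → yehetuzugo
  rule 2 (vowel merger): yehetuzugo → yehetozogo
  rule 3: no change — yehetozogo
  rule 4 (h-loss): yehetozogo → yeetozogo
  rule 5 (unconditioned shift): yeetozogo → zeetozogo
  ⇒ Kadilic zeetozogo

zeetozogo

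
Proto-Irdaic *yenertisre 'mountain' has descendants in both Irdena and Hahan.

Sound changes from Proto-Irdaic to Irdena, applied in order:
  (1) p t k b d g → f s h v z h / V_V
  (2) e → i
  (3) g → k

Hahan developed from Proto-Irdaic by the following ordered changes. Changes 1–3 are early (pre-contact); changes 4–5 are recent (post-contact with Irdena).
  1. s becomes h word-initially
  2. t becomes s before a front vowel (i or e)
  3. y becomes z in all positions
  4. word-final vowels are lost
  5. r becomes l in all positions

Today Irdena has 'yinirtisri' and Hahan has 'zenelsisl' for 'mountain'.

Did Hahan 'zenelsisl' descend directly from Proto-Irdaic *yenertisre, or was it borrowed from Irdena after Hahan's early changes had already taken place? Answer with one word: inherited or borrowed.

If inherited, *yenertisre would pass through all of Hahan's changes:
Hahan: start from *yenertisre.
  rule 1: no change — yenertisre
  rule 2 (palatalisation): yenertisre → yenersisre
  rule 3 (unconditioned shift): yenersisre → zenersisre
  rule 4 (apocope): zenersisre → zenersisr
  rule 5 (unconditioned shift): zenersisr → zenelsisl
  ⇒ Hahan zenelsisl
If borrowed from Irdena 'yinirtisri' after the early changes, it would undergo only the recent ones:
  rule 4 (apocope): yinirtisri → yinirtisr
  rule 5 (unconditioned shift): yinirtisr → yiniltisl
  ⇒ as a loan: yiniltisl
Hahan 'zenelsisl' matches the inherited outcome exactly, so it is an inherited cognate, not a loan.

inherited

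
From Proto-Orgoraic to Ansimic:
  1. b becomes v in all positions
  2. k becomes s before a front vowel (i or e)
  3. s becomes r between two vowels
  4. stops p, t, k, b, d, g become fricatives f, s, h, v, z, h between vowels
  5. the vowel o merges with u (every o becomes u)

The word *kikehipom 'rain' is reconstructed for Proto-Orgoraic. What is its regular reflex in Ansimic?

Ansimic: *kikehipom > sisehipom > sirehipom > sirehifom > sirehifum  (by palatalisation, rhotacism, intervocalic lenition, vowel merger)

sirehifum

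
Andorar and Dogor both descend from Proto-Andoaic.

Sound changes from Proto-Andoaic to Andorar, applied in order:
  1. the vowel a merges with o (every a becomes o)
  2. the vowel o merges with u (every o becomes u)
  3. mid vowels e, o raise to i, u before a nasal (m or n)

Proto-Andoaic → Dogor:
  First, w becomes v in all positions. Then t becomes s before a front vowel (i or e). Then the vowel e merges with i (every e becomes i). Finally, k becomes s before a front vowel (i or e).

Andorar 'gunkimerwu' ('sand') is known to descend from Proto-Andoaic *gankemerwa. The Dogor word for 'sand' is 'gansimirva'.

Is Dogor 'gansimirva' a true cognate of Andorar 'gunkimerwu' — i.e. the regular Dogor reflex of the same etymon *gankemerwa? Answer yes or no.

Derive the expected Dogor reflex of *gankemerwa:
Dogor: *gankemerwa
  gankemerwa → gankemerva   [unconditioned shift]
  gankemerva (rule 2 does not apply)
  gankemerva → gankimirva   [vowel merger]
  gankimirva → gansimirva   [palatalisation]
  giving Dogor gansimirva.
Dogor 'gansimirva' matches the regular reflex exactly, so the pair is cognate.

yes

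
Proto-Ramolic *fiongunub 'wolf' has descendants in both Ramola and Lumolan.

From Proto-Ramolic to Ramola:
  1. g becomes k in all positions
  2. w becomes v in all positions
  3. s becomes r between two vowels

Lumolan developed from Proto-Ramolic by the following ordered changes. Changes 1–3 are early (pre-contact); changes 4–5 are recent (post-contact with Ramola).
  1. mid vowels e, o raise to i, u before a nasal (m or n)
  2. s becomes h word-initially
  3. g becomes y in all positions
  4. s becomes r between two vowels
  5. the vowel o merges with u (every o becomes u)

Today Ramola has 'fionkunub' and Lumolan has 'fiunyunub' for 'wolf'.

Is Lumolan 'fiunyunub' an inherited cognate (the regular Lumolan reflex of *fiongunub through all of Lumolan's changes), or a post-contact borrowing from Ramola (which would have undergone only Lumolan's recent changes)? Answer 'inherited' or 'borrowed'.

inherited

If inherited, *fiongunub would pass through all of Lumolan's changes:
Lumolan: start from *fiongunub.
  rule 1 (pre-nasal raising): fiongunub → fiungunub
  rule 2: no change — fiungunub
  rule 3 (unconditioned shift): fiungunub → fiunyunub
  rule 4: no change — fiunyunub
  rule 5: no change — fiunyunub
  ⇒ Lumolan fiunyunub
If borrowed from Ramola 'fionkunub' after the early changes, it would undergo only the recent ones:
  rule 4 (rhotacism): no change (fionkunub)
  rule 5 (vowel merger): fionkunub → fiunkunub
  ⇒ as a loan: fiunkunub
Lumolan 'fiunyunub' matches the inherited outcome exactly, so it is an inherited cognate, not a loan.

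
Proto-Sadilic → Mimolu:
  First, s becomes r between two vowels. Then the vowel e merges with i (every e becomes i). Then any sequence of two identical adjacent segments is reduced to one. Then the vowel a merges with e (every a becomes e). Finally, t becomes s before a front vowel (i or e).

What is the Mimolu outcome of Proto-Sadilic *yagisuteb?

yegirusib

Mimolu: *yagisuteb
  yagisuteb → yagiruteb   [rhotacism]
  yagiruteb → yagirutib   [vowel merger]
  yagirutib (rule 3 does not apply)
  yagirutib → yegirutib   [vowel merger]
  yegirutib → yegirusib   [palatalisation]
  giving Mimolu yegirusib.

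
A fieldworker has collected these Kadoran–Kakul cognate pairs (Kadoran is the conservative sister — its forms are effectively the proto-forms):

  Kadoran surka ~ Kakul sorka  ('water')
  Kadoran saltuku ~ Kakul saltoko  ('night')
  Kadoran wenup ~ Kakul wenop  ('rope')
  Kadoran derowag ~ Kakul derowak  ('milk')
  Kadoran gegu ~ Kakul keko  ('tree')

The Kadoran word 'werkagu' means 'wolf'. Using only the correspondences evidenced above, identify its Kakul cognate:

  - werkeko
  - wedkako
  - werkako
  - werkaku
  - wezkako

werkako

gegu ~ keko — Kadoran g corresponds to Kakul k between vowels (before a back vowel).
saltuku ~ saltoko, gegu ~ keko — Kadoran u corresponds to Kakul o word-finally.
Applying these to Kadoran 'werkagu':
  werkagu → werkaku   (g→k between vowels (before a back vowel))
  werkaku → werkako   (u→o word-finally)
So the Kakul cognate is 'werkako'.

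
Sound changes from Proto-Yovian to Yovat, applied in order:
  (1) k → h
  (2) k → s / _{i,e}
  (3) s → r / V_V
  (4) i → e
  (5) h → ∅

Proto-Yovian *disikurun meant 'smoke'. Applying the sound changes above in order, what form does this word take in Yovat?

dereurun

Yovat: *disikurun > disihurun > dirihurun > derehurun > dereurun  (by unconditioned shift, rhotacism, vowel merger, h-loss)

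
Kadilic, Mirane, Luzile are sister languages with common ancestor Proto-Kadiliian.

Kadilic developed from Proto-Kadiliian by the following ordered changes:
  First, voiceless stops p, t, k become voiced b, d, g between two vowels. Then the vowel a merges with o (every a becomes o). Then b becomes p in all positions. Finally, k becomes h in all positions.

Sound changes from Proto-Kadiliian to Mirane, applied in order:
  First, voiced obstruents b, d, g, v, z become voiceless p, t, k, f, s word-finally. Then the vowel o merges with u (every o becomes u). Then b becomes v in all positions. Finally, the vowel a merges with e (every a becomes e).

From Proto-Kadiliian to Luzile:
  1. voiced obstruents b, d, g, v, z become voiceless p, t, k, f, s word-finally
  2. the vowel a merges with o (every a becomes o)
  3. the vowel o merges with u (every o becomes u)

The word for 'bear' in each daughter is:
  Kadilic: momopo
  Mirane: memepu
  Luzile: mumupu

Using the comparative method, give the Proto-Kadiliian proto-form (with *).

Position 2: Kadilic has o, Mirane has e, Luzile has u. Taking the neighbouring segments as reconstructed: Kadilic o could go back to *a or *o; Mirane e could go back to *a or *e; Luzile u could go back to *a or *o or *u — the one source consistent with every daughter is *a.
Position 4: Kadilic has o, Mirane has e, Luzile has u. Taking the neighbouring segments as reconstructed: Kadilic o could go back to *a or *o; Mirane e could go back to *a or *e; Luzile u could go back to *a or *o or *u — the one source consistent with every daughter is *a.
Position 6: Kadilic has o, Mirane has u, Luzile has u. Taking the neighbouring segments as reconstructed: Kadilic o could go back to *a or *o; Mirane u could go back to *o or *u; Luzile u could go back to *a or *o or *u — the one source consistent with every daughter is *o.
The remaining positions agree across the daughters. Check the candidate against every language:
Kadilic: start from *mamapo.
  rule 1 (intervocalic voicing): mamapo → mamabo
  rule 2 (vowel merger): mamabo → momobo
  rule 3 (unconditioned shift): momobo → momopo
  rule 4: no change — momopo
  ⇒ Kadilic momopo
Mirane: start from *mamapo.
  rule 1: no change — mamapo
  rule 2 (vowel merger): mamapo → mamapu
  rule 3: no change — mamapu
  rule 4 (vowel merger): mamapu → memepu
  ⇒ Mirane memepu
Luzile: *mamapo > momopo > mumupu  (by vowel merger, vowel merger)
Only *mamapo yields all of Kadilic momopo, Mirane memepu, Luzile mumupu.

*mamapo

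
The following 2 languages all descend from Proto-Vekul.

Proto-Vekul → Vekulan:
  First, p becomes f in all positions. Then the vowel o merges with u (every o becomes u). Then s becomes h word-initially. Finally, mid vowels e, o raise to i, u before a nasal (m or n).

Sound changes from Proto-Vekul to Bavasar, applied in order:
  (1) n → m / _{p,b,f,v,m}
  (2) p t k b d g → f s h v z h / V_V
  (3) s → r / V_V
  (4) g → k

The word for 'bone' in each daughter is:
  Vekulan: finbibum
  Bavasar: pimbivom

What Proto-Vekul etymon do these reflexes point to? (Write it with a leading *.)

*pinbibom

Position 7: Vekulan has u, Bavasar has o. Bavasar preserves o here (none of its changes turn any other segment into o), so the proto-segment is *o.
Position 6: Vekulan has b, Bavasar has v. Vekulan preserves b here (none of its changes turn any other segment into b), so the proto-segment is *b.
Position 3: Vekulan has n, Bavasar has m. Vekulan preserves n here (none of its changes turn any other segment into n), so the proto-segment is *n.
This points to *pinbibom. Verify forward in each daughter:
Vekulan: *pinbibom > finbibom > finbibum  (by unconditioned shift, vowel merger)
Bavasar: *pinbibom > pimbibom > pimbivom  (by nasal place assimilation, intervocalic lenition)
No other proto-form is consistent with every reflex, so the reconstruction is *pinbibom.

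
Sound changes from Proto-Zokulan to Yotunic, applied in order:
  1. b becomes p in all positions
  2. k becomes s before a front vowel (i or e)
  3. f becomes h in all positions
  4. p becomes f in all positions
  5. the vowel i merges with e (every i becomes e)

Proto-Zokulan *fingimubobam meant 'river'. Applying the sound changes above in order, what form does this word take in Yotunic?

hengemufofam

Yotunic: *fingimubobam > fingimupopam > hingimupopam > hingimufofam > hengemufofam  (by unconditioned shift, unconditioned shift, unconditioned shift, vowel merger)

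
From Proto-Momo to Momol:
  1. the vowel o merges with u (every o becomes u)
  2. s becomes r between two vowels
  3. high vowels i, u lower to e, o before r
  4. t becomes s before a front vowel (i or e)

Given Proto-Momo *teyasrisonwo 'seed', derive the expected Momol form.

Momol: *teyasrisonwo > teyasrisunwu > teyasrirunwu > teyasrerunwu > seyasrerunwu  (by vowel merger, rhotacism, pre-rhotic lowering, palatalisation)

seyasrerunwu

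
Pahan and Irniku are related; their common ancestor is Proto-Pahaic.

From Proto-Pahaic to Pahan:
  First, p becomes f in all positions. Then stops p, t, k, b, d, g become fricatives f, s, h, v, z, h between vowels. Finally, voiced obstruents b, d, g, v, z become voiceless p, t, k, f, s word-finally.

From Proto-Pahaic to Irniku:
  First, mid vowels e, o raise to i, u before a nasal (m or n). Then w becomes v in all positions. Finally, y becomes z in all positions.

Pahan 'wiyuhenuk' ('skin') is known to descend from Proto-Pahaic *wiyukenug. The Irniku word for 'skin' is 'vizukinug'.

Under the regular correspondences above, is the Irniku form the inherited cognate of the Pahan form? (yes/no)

yes

Derive the expected Irniku reflex of *wiyukenug:
Irniku: *wiyukenug > wiyukinug > viyukinug > vizukinug  (by pre-nasal raising, unconditioned shift, unconditioned shift)
Irniku 'vizukinug' matches the regular reflex exactly, so the pair is cognate.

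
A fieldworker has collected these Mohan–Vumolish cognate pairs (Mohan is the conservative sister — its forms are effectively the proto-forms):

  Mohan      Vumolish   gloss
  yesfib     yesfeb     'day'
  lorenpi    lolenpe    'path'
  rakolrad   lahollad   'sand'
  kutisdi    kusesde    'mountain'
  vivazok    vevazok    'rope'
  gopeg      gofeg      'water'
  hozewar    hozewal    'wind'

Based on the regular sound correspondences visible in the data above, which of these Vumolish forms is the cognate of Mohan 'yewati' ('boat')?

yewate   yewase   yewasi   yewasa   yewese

kutisdi ~ kusesde — Mohan t corresponds to Vumolish s between vowels (before a front vowel).
lorenpi ~ lolenpe, kutisdi ~ kusesde — Mohan i corresponds to Vumolish e word-finally.
Applying these to Mohan 'yewati':
  yewati → yewasi   (t→s between vowels (before a front vowel))
  yewasi → yewase   (i→e word-finally)
So the Vumolish cognate is 'yewase'.

yewase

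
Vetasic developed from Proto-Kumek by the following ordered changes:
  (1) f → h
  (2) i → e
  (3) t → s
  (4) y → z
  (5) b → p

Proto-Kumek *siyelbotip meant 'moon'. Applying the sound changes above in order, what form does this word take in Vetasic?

sezelposep

Vetasic: *siyelbotip > seyelbotep > seyelbosep > sezelbosep > sezelposep  (by vowel merger, unconditioned shift, unconditioned shift, unconditioned shift)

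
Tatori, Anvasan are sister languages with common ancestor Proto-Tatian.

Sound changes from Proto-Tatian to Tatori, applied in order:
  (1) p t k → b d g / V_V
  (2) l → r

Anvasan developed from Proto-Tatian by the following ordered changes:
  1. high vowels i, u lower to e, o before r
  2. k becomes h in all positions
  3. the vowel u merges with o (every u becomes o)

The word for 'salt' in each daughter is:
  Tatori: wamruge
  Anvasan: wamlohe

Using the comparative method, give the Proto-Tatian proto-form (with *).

Position 4: Tatori has r, Anvasan has l. Anvasan preserves l here (none of its changes turn any other segment into l), so the proto-segment is *l.
Position 6: Tatori has g, Anvasan has h. Taking the neighbouring segments as reconstructed: Tatori g could go back to *k or *g; Anvasan h could go back to *k or *h — the one source consistent with every daughter is *k.
This points to *wamluke. Verify forward in each daughter:
Tatori: start from *wamluke.
  rule 1 (intervocalic voicing): wamluke → wamluge
  rule 2 (unconditioned shift): wamluge → wamruge
  ⇒ Tatori wamruge
Anvasan: *wamluke
  wamluke (rule 1 does not apply)
  wamluke → wamluhe   [unconditioned shift]
  wamluhe → wamlohe   [vowel merger]
  giving Anvasan wamlohe.
Only *wamluke yields all of Tatori wamruge, Anvasan wamlohe.

*wamluke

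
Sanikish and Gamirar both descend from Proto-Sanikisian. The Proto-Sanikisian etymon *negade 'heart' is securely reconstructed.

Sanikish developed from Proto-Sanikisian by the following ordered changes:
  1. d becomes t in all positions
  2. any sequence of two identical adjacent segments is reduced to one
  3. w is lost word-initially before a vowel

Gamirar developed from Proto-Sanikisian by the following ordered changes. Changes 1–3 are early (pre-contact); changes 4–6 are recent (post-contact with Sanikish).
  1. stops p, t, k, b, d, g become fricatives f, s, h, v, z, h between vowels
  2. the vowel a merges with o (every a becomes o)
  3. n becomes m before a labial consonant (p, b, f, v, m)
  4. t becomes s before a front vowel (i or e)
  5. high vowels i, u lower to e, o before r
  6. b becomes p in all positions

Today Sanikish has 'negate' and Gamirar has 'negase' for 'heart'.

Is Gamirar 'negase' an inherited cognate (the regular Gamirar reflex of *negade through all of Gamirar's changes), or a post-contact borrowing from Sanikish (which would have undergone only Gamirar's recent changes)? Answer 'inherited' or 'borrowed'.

borrowed

If inherited, *negade would pass through all of Gamirar's changes:
Gamirar: start from *negade.
  rule 1 (intervocalic lenition): negade → nehaze
  rule 2 (vowel merger): nehaze → nehoze
  rule 3: no change — nehoze
  rule 4: no change — nehoze
  rule 5: no change — nehoze
  rule 6: no change — nehoze
  ⇒ Gamirar nehoze
If borrowed from Sanikish 'negate' after the early changes, it would undergo only the recent ones:
  rule 4 (palatalisation): negate → negase
  rule 5 (pre-rhotic lowering): no change (negase)
  rule 6 (unconditioned shift): no change (negase)
  ⇒ as a loan: negase
Gamirar 'negase' matches the loan outcome 'negase', not the inherited 'nehoze' — it skipped the early Gamirar changes, so it was borrowed from Sanikish.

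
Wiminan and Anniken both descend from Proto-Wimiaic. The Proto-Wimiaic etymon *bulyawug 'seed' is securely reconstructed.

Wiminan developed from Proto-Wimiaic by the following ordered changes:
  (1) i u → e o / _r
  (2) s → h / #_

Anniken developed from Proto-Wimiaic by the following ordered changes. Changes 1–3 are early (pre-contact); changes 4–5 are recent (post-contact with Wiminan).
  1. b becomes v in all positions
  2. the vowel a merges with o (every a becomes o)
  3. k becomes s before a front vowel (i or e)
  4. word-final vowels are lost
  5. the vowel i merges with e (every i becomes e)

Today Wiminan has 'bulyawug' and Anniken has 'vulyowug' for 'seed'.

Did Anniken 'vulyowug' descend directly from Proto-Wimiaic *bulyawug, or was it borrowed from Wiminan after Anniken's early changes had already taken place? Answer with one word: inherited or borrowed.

If inherited, *bulyawug would pass through all of Anniken's changes:
Anniken: start from *bulyawug.
  rule 1 (unconditioned shift): bulyawug → vulyawug
  rule 2 (vowel merger): vulyawug → vulyowug
  rule 3: no change — vulyowug
  rule 4: no change — vulyowug
  rule 5: no change — vulyowug
  ⇒ Anniken vulyowug
If borrowed from Wiminan 'bulyawug' after the early changes, it would undergo only the recent ones:
  rule 4 (apocope): no change (bulyawug)
  rule 5 (vowel merger): no change (bulyawug)
  ⇒ as a loan: bulyawug
Anniken 'vulyowug' matches the inherited outcome exactly, so it is an inherited cognate, not a loan.

inherited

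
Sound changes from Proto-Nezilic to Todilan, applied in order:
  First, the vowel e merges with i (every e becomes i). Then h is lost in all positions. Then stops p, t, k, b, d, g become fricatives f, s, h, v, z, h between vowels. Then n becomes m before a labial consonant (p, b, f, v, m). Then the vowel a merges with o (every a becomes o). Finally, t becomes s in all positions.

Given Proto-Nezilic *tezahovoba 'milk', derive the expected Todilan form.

Todilan: start from *tezahovoba.
  rule 1 (vowel merger): tezahovoba → tizahovoba
  rule 2 (h-loss): tizahovoba → tizaovoba
  rule 3 (intervocalic lenition): tizaovoba → tizaovova
  rule 4: no change — tizaovova
  rule 5 (vowel merger): tizaovova → tizoovovo
  rule 6 (unconditioned shift): tizoovovo → sizoovovo
  ⇒ Todilan sizoovovo

sizoovovo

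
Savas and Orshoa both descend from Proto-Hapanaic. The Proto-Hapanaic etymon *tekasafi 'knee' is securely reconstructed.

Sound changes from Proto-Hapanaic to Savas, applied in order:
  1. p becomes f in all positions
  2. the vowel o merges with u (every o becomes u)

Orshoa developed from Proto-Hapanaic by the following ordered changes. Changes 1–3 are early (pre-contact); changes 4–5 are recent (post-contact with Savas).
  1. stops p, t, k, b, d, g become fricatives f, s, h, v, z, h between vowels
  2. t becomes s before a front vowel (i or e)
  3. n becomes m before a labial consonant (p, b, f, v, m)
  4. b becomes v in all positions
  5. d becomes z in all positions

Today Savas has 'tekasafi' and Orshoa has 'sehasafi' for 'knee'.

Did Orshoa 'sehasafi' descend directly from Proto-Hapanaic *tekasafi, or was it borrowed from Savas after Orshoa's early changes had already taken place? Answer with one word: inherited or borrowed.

If inherited, *tekasafi would pass through all of Orshoa's changes:
Orshoa: *tekasafi
  tekasafi → tehasafi   [intervocalic lenition]
  tehasafi → sehasafi   [palatalisation]
  sehasafi (rule 3 does not apply)
  sehasafi (rule 4 does not apply)
  sehasafi (rule 5 does not apply)
  giving Orshoa sehasafi.
If borrowed from Savas 'tekasafi' after the early changes, it would undergo only the recent ones:
  rule 4 (unconditioned shift): no change (tekasafi)
  rule 5 (unconditioned shift): no change (tekasafi)
  ⇒ as a loan: tekasafi
Orshoa 'sehasafi' matches the inherited outcome exactly, so it is an inherited cognate, not a loan.

inherited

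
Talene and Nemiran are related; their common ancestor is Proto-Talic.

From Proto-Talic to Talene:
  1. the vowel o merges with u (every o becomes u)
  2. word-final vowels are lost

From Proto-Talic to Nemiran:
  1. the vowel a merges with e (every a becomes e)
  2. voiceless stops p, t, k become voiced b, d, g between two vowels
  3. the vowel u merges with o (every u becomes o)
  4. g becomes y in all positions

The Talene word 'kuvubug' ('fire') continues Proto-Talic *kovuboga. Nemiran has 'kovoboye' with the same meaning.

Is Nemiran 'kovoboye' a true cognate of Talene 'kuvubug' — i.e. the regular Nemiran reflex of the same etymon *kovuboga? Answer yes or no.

yes

Derive the expected Nemiran reflex of *kovuboga:
Nemiran: *kovuboga
  kovuboga → kovuboge   [vowel merger]
  kovuboge (rule 2 does not apply)
  kovuboge → kovoboge   [vowel merger]
  kovoboge → kovoboye   [unconditioned shift]
  giving Nemiran kovoboye.
Nemiran 'kovoboye' matches the regular reflex exactly, so the pair is cognate.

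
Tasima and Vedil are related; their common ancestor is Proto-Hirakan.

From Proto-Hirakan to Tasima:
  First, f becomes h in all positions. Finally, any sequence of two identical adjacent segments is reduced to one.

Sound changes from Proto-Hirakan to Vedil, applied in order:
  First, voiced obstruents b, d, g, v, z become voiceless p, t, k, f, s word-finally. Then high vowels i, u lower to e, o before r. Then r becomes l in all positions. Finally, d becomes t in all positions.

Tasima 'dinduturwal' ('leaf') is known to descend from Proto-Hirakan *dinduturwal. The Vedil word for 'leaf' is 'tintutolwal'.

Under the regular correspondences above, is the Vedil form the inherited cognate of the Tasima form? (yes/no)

yes

Derive the expected Vedil reflex of *dinduturwal:
Vedil: *dinduturwal > dindutorwal > dindutolwal > tintutolwal  (by pre-rhotic lowering, unconditioned shift, unconditioned shift)
Vedil 'tintutolwal' matches the regular reflex exactly, so the pair is cognate.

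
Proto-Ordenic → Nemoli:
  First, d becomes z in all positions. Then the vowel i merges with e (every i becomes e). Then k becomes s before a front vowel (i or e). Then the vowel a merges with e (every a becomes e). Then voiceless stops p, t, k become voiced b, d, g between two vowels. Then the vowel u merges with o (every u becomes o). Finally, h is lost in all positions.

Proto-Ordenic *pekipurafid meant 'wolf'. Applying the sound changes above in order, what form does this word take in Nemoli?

peseborefez

Nemoli: start from *pekipurafid.
  rule 1 (unconditioned shift): pekipurafid → pekipurafiz
  rule 2 (vowel merger): pekipurafiz → pekepurafez
  rule 3 (palatalisation): pekepurafez → pesepurafez
  rule 4 (vowel merger): pesepurafez → pesepurefez
  rule 5 (intervocalic voicing): pesepurefez → peseburefez
  rule 6 (vowel merger): peseburefez → peseborefez
  rule 7: no change — peseborefez
  ⇒ Nemoli peseborefez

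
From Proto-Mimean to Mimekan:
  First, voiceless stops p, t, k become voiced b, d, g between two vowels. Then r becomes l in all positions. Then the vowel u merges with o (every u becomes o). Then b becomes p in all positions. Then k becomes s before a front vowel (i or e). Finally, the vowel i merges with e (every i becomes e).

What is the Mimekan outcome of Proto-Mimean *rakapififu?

Mimekan: *rakapififu
  rakapififu → ragabififu   [intervocalic voicing]
  ragabififu → lagabififu   [unconditioned shift]
  lagabififu → lagabififo   [vowel merger]
  lagabififo → lagapififo   [unconditioned shift]
  lagapififo (rule 5 does not apply)
  lagapififo → lagapefefo   [vowel merger]
  giving Mimekan lagapefefo.

lagapefefo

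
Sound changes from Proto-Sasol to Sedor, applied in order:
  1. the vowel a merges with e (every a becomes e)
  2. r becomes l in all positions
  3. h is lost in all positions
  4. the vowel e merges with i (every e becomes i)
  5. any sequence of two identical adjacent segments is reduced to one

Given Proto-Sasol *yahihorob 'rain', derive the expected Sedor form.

yiolob

Sedor: *yahihorob > yehihorob > yehiholob > yeiolob > yiiolob > yiolob  (by vowel merger, unconditioned shift, h-loss, vowel merger, degemination)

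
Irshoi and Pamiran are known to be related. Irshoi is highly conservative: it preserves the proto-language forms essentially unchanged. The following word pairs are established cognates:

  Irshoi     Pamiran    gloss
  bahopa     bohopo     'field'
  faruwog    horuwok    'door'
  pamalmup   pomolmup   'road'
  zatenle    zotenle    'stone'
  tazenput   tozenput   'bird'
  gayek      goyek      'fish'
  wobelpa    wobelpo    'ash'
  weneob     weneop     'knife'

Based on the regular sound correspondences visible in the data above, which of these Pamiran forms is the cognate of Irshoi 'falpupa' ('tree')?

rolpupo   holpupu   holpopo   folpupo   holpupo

faruwog ~ horuwok — Irshoi f corresponds to Pamiran h word-initially before a back vowel.
bahopa ~ bohopo, pamalmup ~ pomolmup — Irshoi a corresponds to Pamiran o after a consonant, before a consonant other than r, m, n, p, b, f, v.
bahopa ~ bohopo, wobelpa ~ wobelpo — Irshoi a corresponds to Pamiran o word-finally.
Applying these to Irshoi 'falpupa':
  falpupa → halpupa   (f→h word-initially before a back vowel)
  halpupa → holpupa   (a→o after a consonant, before a consonant other than r, m, n, p, b, f, v)
  holpupa → holpupo   (a→o word-finally)
So the Pamiran cognate is 'holpupo'.

holpupo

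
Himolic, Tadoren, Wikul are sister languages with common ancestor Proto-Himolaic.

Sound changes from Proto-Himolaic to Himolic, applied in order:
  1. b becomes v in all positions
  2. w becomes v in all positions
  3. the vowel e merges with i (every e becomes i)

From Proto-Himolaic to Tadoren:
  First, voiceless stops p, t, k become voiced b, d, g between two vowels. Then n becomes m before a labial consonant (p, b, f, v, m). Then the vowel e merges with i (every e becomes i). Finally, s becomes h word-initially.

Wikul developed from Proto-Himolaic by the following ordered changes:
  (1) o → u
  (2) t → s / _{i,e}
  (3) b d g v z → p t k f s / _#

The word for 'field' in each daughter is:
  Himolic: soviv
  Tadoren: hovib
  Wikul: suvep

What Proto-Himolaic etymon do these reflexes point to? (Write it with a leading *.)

*soveb

Position 2: Himolic has o, Tadoren has o, Wikul has u. Himolic preserves o here (none of its changes turn any other segment into o), so the proto-segment is *o.
Position 5: Himolic has v, Tadoren has b, Wikul has p. Taking the neighbouring segments as reconstructed: Himolic v could go back to *b or *v or *w; Tadoren b can only go back to *b; Wikul p could go back to *p or *b — the one source consistent with every daughter is *b.
This points to *soveb. Verify forward in each daughter:
Himolic: *soveb
  soveb → sovev   [unconditioned shift]
  sovev (rule 2 does not apply)
  sovev → soviv   [vowel merger]
  giving Himolic soviv.
Tadoren: *soveb
  soveb (rule 1 does not apply)
  soveb (rule 2 does not apply)
  soveb → sovib   [vowel merger]
  sovib → hovib   [debuccalisation]
  giving Tadoren hovib.
Wikul: *soveb
  soveb → suveb   [vowel merger]
  suveb (rule 2 does not apply)
  suveb → suvep   [final devoicing]
  giving Wikul suvep.
No other proto-form is consistent with every reflex, so the reconstruction is *soveb.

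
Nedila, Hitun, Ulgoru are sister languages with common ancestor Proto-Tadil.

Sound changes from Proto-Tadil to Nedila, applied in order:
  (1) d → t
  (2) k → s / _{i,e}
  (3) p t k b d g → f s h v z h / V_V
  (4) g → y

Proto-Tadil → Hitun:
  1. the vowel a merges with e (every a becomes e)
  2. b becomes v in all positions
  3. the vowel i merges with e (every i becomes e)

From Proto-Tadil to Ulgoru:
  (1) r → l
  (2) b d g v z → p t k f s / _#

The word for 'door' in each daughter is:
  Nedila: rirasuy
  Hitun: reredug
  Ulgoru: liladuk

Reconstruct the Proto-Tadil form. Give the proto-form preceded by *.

Position 3: Nedila has r, Hitun has r, Ulgoru has l. Nedila preserves r here (none of its changes turn any other segment into r), so the proto-segment is *r.
Position 7: Nedila has y, Hitun has g, Ulgoru has k. Hitun preserves g here (none of its changes turn any other segment into g), so the proto-segment is *g.
Position 1: Nedila has r, Hitun has r, Ulgoru has l. Nedila preserves r here (none of its changes turn any other segment into r), so the proto-segment is *r.
Verify the candidate proto-form against each daughter:
Nedila: start from *riradug.
  rule 1 (unconditioned shift): riradug → riratug
  rule 2: no change — riratug
  rule 3 (intervocalic lenition): riratug → rirasug
  rule 4 (unconditioned shift): rirasug → rirasuy
  ⇒ Nedila rirasuy
Hitun: *riradug
  riradug → riredug   [vowel merger]
  riredug (rule 2 does not apply)
  riredug → reredug   [vowel merger]
  giving Hitun reredug.
Ulgoru: start from *riradug.
  rule 1 (unconditioned shift): riradug → liladug
  rule 2 (final devoicing): liladug → liladuk
  ⇒ Ulgoru liladuk
No other proto-form is consistent with every reflex, so the reconstruction is *riradug.

*riradug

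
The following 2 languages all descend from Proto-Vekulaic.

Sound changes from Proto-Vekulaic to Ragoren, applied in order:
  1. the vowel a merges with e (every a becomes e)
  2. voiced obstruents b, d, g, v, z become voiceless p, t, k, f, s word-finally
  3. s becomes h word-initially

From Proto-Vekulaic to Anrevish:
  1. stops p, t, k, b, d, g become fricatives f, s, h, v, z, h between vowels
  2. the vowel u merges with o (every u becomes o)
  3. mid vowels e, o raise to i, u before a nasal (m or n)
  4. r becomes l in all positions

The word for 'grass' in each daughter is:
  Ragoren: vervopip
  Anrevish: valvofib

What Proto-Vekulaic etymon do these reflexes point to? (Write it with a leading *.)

*varvopib

Position 8: Ragoren has p, Anrevish has b. Anrevish preserves b here (none of its changes turn any other segment into b), so the proto-segment is *b.
Position 2: Ragoren has e, Anrevish has a. Anrevish preserves a here (none of its changes turn any other segment into a), so the proto-segment is *a.
Position 6: Ragoren has p, Anrevish has f. Taking the neighbouring segments as reconstructed: Ragoren p can only go back to *p; Anrevish f could go back to *p or *f — the one source consistent with every daughter is *p.
Continuing position by position gives *varvopib; check it forward:
Ragoren: *varvopib > vervopib > vervopip  (by vowel merger, final devoicing)
Anrevish: start from *varvopib.
  rule 1 (intervocalic lenition): varvopib → varvofib
  rule 2: no change — varvofib
  rule 3: no change — varvofib
  rule 4 (unconditioned shift): varvofib → valvofib
  ⇒ Anrevish valvofib
*varvopib is the unique common source.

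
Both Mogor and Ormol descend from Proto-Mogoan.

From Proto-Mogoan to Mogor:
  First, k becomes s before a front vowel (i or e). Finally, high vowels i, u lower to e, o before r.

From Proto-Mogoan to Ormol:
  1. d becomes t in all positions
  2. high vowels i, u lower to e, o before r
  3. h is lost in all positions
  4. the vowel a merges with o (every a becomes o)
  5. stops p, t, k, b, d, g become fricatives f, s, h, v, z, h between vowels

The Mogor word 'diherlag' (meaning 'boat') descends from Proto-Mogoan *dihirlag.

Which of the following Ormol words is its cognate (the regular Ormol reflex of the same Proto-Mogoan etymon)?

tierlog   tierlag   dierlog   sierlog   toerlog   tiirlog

Ormol: start from *dihirlag.
  rule 1 (unconditioned shift): dihirlag → tihirlag
  rule 2 (pre-rhotic lowering): tihirlag → tiherlag
  rule 3 (h-loss): tiherlag → tierlag
  rule 4 (vowel merger): tierlag → tierlog
  rule 5: no change — tierlog
  ⇒ Ormol tierlog

tierlog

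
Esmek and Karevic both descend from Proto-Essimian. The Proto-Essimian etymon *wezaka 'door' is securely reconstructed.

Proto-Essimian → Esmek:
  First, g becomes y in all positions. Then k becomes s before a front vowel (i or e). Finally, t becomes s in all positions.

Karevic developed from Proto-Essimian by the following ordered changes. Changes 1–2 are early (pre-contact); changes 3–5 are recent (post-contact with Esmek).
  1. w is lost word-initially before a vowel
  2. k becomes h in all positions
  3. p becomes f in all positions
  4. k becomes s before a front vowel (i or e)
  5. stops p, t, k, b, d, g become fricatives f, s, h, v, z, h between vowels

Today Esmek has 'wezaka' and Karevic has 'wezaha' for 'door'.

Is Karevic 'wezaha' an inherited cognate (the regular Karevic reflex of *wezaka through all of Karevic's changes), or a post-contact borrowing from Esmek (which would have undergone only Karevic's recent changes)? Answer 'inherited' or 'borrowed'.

borrowed

If inherited, *wezaka would pass through all of Karevic's changes:
Karevic: *wezaka > ezaka > ezaha  (by glide loss, unconditioned shift)
If borrowed from Esmek 'wezaka' after the early changes, it would undergo only the recent ones:
  rule 3 (unconditioned shift): no change (wezaka)
  rule 4 (palatalisation): no change (wezaka)
  rule 5 (intervocalic lenition): wezaka → wezaha
  ⇒ as a loan: wezaha
Karevic 'wezaha' matches the loan outcome 'wezaha', not the inherited 'ezaha' — it skipped the early Karevic changes, so it was borrowed from Esmek.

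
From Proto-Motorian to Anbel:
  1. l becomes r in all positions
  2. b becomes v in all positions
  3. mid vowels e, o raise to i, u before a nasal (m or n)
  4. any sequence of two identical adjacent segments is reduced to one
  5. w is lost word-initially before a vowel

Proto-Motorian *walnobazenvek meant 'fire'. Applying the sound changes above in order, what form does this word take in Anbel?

Anbel: *walnobazenvek > warnobazenvek > warnovazenvek > warnovazinvek > arnovazinvek  (by unconditioned shift, unconditioned shift, pre-nasal raising, glide loss)

arnovazinvek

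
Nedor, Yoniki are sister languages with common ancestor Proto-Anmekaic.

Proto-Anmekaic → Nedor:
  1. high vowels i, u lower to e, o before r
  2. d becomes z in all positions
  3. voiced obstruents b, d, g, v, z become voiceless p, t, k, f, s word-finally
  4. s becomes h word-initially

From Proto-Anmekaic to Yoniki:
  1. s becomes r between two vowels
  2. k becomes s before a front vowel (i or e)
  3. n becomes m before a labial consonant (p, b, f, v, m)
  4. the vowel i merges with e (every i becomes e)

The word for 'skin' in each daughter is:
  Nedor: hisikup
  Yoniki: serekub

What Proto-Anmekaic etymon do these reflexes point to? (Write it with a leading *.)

*sisikub

Position 7: Nedor has p, Yoniki has b. Yoniki preserves b here (none of its changes turn any other segment into b), so the proto-segment is *b.
Position 2: Nedor has i, Yoniki has e. Nedor preserves i here (none of its changes turn any other segment into i), so the proto-segment is *i.
Position 4: Nedor has i, Yoniki has e. Nedor preserves i here (none of its changes turn any other segment into i), so the proto-segment is *i.
This points to *sisikub. Verify forward in each daughter:
Nedor: start from *sisikub.
  rule 1: no change — sisikub
  rule 2: no change — sisikub
  rule 3 (final devoicing): sisikub → sisikup
  rule 4 (debuccalisation): sisikup → hisikup
  ⇒ Nedor hisikup
Yoniki: *sisikub
  sisikub → sirikub   [rhotacism]
  sirikub (rule 2 does not apply)
  sirikub (rule 3 does not apply)
  sirikub → serekub   [vowel merger]
  giving Yoniki serekub.
Only *sisikub yields all of Nedor hisikup, Yoniki serekub.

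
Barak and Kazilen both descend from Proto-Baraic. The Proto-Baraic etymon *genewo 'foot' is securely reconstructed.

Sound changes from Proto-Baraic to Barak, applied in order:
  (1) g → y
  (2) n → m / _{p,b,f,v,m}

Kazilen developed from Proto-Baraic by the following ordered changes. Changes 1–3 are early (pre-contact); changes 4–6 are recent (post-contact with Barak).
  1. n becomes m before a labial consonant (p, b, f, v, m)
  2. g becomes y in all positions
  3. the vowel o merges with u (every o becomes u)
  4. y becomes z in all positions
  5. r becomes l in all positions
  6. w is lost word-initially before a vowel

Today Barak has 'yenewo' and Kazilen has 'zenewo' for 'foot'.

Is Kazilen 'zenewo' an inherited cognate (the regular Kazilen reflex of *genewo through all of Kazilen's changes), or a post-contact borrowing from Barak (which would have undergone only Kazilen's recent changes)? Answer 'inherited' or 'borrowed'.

borrowed

If inherited, *genewo would pass through all of Kazilen's changes:
Kazilen: start from *genewo.
  rule 1: no change — genewo
  rule 2 (unconditioned shift): genewo → yenewo
  rule 3 (vowel merger): yenewo → yenewu
  rule 4 (unconditioned shift): yenewu → zenewu
  rule 5: no change — zenewu
  rule 6: no change — zenewu
  ⇒ Kazilen zenewu
If borrowed from Barak 'yenewo' after the early changes, it would undergo only the recent ones:
  rule 4 (unconditioned shift): yenewo → zenewo
  rule 5 (unconditioned shift): no change (zenewo)
  rule 6 (glide loss): no change (zenewo)
  ⇒ as a loan: zenewo
Kazilen 'zenewo' matches the loan outcome 'zenewo', not the inherited 'zenewu' — it skipped the early Kazilen changes, so it was borrowed from Barak.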